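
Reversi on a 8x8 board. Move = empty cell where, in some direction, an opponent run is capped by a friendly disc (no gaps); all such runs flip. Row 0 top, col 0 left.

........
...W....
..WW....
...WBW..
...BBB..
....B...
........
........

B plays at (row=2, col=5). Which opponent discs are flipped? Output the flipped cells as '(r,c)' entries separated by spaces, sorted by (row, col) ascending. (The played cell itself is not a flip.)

Dir NW: first cell '.' (not opp) -> no flip
Dir N: first cell '.' (not opp) -> no flip
Dir NE: first cell '.' (not opp) -> no flip
Dir W: first cell '.' (not opp) -> no flip
Dir E: first cell '.' (not opp) -> no flip
Dir SW: first cell 'B' (not opp) -> no flip
Dir S: opp run (3,5) capped by B -> flip
Dir SE: first cell '.' (not opp) -> no flip

Answer: (3,5)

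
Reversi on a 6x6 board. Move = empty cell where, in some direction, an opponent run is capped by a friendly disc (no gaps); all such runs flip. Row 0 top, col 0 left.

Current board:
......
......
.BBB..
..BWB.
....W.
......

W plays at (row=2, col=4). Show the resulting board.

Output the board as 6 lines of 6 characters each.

Answer: ......
......
.BBBW.
..BWW.
....W.
......

Derivation:
Place W at (2,4); scan 8 dirs for brackets.
Dir NW: first cell '.' (not opp) -> no flip
Dir N: first cell '.' (not opp) -> no flip
Dir NE: first cell '.' (not opp) -> no flip
Dir W: opp run (2,3) (2,2) (2,1), next='.' -> no flip
Dir E: first cell '.' (not opp) -> no flip
Dir SW: first cell 'W' (not opp) -> no flip
Dir S: opp run (3,4) capped by W -> flip
Dir SE: first cell '.' (not opp) -> no flip
All flips: (3,4)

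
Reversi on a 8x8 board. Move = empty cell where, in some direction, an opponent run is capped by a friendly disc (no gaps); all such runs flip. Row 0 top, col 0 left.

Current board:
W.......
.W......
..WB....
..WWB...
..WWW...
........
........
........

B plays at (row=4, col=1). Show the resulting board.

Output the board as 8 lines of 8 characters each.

Answer: W.......
.W......
..WB....
..BWB...
.BWWW...
........
........
........

Derivation:
Place B at (4,1); scan 8 dirs for brackets.
Dir NW: first cell '.' (not opp) -> no flip
Dir N: first cell '.' (not opp) -> no flip
Dir NE: opp run (3,2) capped by B -> flip
Dir W: first cell '.' (not opp) -> no flip
Dir E: opp run (4,2) (4,3) (4,4), next='.' -> no flip
Dir SW: first cell '.' (not opp) -> no flip
Dir S: first cell '.' (not opp) -> no flip
Dir SE: first cell '.' (not opp) -> no flip
All flips: (3,2)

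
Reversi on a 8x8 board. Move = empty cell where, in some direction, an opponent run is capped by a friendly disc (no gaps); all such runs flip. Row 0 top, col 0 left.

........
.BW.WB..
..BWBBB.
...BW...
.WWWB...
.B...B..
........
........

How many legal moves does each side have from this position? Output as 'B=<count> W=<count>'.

-- B to move --
(0,1): no bracket -> illegal
(0,2): flips 1 -> legal
(0,3): flips 1 -> legal
(0,4): flips 1 -> legal
(0,5): no bracket -> illegal
(1,3): flips 3 -> legal
(2,1): no bracket -> illegal
(3,0): no bracket -> illegal
(3,1): flips 1 -> legal
(3,2): no bracket -> illegal
(3,5): flips 1 -> legal
(4,0): flips 3 -> legal
(4,5): no bracket -> illegal
(5,0): no bracket -> illegal
(5,2): flips 2 -> legal
(5,3): flips 1 -> legal
(5,4): no bracket -> illegal
B mobility = 9
-- W to move --
(0,0): no bracket -> illegal
(0,1): no bracket -> illegal
(0,2): no bracket -> illegal
(0,4): no bracket -> illegal
(0,5): no bracket -> illegal
(0,6): flips 3 -> legal
(1,0): flips 1 -> legal
(1,3): no bracket -> illegal
(1,6): flips 2 -> legal
(1,7): no bracket -> illegal
(2,0): no bracket -> illegal
(2,1): flips 1 -> legal
(2,7): flips 3 -> legal
(3,1): no bracket -> illegal
(3,2): flips 2 -> legal
(3,5): no bracket -> illegal
(3,6): flips 1 -> legal
(3,7): no bracket -> illegal
(4,0): no bracket -> illegal
(4,5): flips 1 -> legal
(4,6): no bracket -> illegal
(5,0): no bracket -> illegal
(5,2): no bracket -> illegal
(5,3): no bracket -> illegal
(5,4): flips 1 -> legal
(5,6): no bracket -> illegal
(6,0): flips 1 -> legal
(6,1): flips 1 -> legal
(6,2): no bracket -> illegal
(6,4): no bracket -> illegal
(6,5): no bracket -> illegal
(6,6): no bracket -> illegal
W mobility = 11

Answer: B=9 W=11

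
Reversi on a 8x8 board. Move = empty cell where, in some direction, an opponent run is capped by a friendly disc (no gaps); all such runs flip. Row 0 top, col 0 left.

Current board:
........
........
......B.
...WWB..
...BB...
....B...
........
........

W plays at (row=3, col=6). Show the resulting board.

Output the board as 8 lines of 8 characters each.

Answer: ........
........
......B.
...WWWW.
...BB...
....B...
........
........

Derivation:
Place W at (3,6); scan 8 dirs for brackets.
Dir NW: first cell '.' (not opp) -> no flip
Dir N: opp run (2,6), next='.' -> no flip
Dir NE: first cell '.' (not opp) -> no flip
Dir W: opp run (3,5) capped by W -> flip
Dir E: first cell '.' (not opp) -> no flip
Dir SW: first cell '.' (not opp) -> no flip
Dir S: first cell '.' (not opp) -> no flip
Dir SE: first cell '.' (not opp) -> no flip
All flips: (3,5)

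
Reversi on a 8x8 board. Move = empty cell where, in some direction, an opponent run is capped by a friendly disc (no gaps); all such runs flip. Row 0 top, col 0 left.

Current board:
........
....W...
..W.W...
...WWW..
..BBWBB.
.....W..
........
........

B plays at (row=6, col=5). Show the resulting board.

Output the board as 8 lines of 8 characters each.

Answer: ........
....W...
..W.W...
...WWW..
..BBWBB.
.....B..
.....B..
........

Derivation:
Place B at (6,5); scan 8 dirs for brackets.
Dir NW: first cell '.' (not opp) -> no flip
Dir N: opp run (5,5) capped by B -> flip
Dir NE: first cell '.' (not opp) -> no flip
Dir W: first cell '.' (not opp) -> no flip
Dir E: first cell '.' (not opp) -> no flip
Dir SW: first cell '.' (not opp) -> no flip
Dir S: first cell '.' (not opp) -> no flip
Dir SE: first cell '.' (not opp) -> no flip
All flips: (5,5)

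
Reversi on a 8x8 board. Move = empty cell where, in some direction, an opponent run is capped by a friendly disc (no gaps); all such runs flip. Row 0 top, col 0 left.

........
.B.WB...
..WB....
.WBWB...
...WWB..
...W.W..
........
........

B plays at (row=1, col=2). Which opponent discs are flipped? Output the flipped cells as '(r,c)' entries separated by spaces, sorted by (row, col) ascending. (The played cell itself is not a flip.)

Answer: (1,3) (2,2)

Derivation:
Dir NW: first cell '.' (not opp) -> no flip
Dir N: first cell '.' (not opp) -> no flip
Dir NE: first cell '.' (not opp) -> no flip
Dir W: first cell 'B' (not opp) -> no flip
Dir E: opp run (1,3) capped by B -> flip
Dir SW: first cell '.' (not opp) -> no flip
Dir S: opp run (2,2) capped by B -> flip
Dir SE: first cell 'B' (not opp) -> no flip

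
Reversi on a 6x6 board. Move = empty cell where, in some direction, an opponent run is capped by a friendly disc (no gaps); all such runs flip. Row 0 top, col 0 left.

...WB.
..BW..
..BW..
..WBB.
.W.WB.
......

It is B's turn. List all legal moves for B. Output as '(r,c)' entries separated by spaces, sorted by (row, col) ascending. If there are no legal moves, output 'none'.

(0,2): flips 1 -> legal
(1,4): flips 1 -> legal
(2,1): no bracket -> illegal
(2,4): flips 1 -> legal
(3,0): no bracket -> illegal
(3,1): flips 1 -> legal
(4,0): no bracket -> illegal
(4,2): flips 2 -> legal
(5,0): no bracket -> illegal
(5,1): no bracket -> illegal
(5,2): flips 1 -> legal
(5,3): flips 1 -> legal
(5,4): no bracket -> illegal

Answer: (0,2) (1,4) (2,4) (3,1) (4,2) (5,2) (5,3)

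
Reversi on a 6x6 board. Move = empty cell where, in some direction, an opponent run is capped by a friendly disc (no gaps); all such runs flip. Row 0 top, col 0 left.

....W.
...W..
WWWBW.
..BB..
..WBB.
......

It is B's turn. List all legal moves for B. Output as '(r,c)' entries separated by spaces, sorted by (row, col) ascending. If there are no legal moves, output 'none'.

(0,2): no bracket -> illegal
(0,3): flips 1 -> legal
(0,5): no bracket -> illegal
(1,0): flips 1 -> legal
(1,1): flips 1 -> legal
(1,2): flips 1 -> legal
(1,4): no bracket -> illegal
(1,5): flips 1 -> legal
(2,5): flips 1 -> legal
(3,0): no bracket -> illegal
(3,1): no bracket -> illegal
(3,4): no bracket -> illegal
(3,5): no bracket -> illegal
(4,1): flips 1 -> legal
(5,1): flips 1 -> legal
(5,2): flips 1 -> legal
(5,3): no bracket -> illegal

Answer: (0,3) (1,0) (1,1) (1,2) (1,5) (2,5) (4,1) (5,1) (5,2)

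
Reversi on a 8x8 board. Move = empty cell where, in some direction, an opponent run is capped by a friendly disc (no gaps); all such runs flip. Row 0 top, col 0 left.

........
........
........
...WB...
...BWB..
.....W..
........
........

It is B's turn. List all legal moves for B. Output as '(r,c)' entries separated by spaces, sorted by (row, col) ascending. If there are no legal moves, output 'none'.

Answer: (2,3) (3,2) (5,4) (6,5)

Derivation:
(2,2): no bracket -> illegal
(2,3): flips 1 -> legal
(2,4): no bracket -> illegal
(3,2): flips 1 -> legal
(3,5): no bracket -> illegal
(4,2): no bracket -> illegal
(4,6): no bracket -> illegal
(5,3): no bracket -> illegal
(5,4): flips 1 -> legal
(5,6): no bracket -> illegal
(6,4): no bracket -> illegal
(6,5): flips 1 -> legal
(6,6): no bracket -> illegal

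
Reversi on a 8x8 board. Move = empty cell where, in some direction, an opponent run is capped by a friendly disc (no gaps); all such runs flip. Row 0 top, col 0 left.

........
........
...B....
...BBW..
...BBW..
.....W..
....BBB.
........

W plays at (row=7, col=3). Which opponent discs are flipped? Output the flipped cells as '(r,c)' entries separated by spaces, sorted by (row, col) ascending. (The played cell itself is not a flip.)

Dir NW: first cell '.' (not opp) -> no flip
Dir N: first cell '.' (not opp) -> no flip
Dir NE: opp run (6,4) capped by W -> flip
Dir W: first cell '.' (not opp) -> no flip
Dir E: first cell '.' (not opp) -> no flip
Dir SW: edge -> no flip
Dir S: edge -> no flip
Dir SE: edge -> no flip

Answer: (6,4)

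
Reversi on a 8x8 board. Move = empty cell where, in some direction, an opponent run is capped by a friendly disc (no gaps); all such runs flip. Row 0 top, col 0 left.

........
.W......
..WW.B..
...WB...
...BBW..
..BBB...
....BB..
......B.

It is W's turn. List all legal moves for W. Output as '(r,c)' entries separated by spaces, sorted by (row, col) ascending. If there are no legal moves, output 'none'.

(1,4): no bracket -> illegal
(1,5): no bracket -> illegal
(1,6): no bracket -> illegal
(2,4): no bracket -> illegal
(2,6): no bracket -> illegal
(3,2): no bracket -> illegal
(3,5): flips 1 -> legal
(3,6): no bracket -> illegal
(4,1): no bracket -> illegal
(4,2): flips 2 -> legal
(5,1): no bracket -> illegal
(5,5): flips 1 -> legal
(5,6): no bracket -> illegal
(6,1): no bracket -> illegal
(6,2): no bracket -> illegal
(6,3): flips 3 -> legal
(6,6): no bracket -> illegal
(6,7): no bracket -> illegal
(7,3): no bracket -> illegal
(7,4): no bracket -> illegal
(7,5): no bracket -> illegal
(7,7): no bracket -> illegal

Answer: (3,5) (4,2) (5,5) (6,3)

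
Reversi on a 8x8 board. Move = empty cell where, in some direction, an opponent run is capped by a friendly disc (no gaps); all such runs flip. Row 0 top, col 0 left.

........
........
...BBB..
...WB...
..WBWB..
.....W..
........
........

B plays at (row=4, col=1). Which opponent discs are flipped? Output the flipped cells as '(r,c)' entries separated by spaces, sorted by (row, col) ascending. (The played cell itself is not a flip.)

Answer: (4,2)

Derivation:
Dir NW: first cell '.' (not opp) -> no flip
Dir N: first cell '.' (not opp) -> no flip
Dir NE: first cell '.' (not opp) -> no flip
Dir W: first cell '.' (not opp) -> no flip
Dir E: opp run (4,2) capped by B -> flip
Dir SW: first cell '.' (not opp) -> no flip
Dir S: first cell '.' (not opp) -> no flip
Dir SE: first cell '.' (not opp) -> no flip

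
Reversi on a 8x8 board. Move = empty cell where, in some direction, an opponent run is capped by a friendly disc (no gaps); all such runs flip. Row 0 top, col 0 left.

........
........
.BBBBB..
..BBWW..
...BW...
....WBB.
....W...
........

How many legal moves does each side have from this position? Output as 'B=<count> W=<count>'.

-- B to move --
(2,6): no bracket -> illegal
(3,6): flips 2 -> legal
(4,5): flips 3 -> legal
(4,6): flips 1 -> legal
(5,3): flips 1 -> legal
(6,3): no bracket -> illegal
(6,5): flips 1 -> legal
(7,3): flips 1 -> legal
(7,4): flips 4 -> legal
(7,5): no bracket -> illegal
B mobility = 7
-- W to move --
(1,0): flips 3 -> legal
(1,1): flips 2 -> legal
(1,2): flips 1 -> legal
(1,3): flips 1 -> legal
(1,4): flips 1 -> legal
(1,5): flips 1 -> legal
(1,6): flips 1 -> legal
(2,0): no bracket -> illegal
(2,6): no bracket -> illegal
(3,0): no bracket -> illegal
(3,1): flips 2 -> legal
(3,6): no bracket -> illegal
(4,1): no bracket -> illegal
(4,2): flips 1 -> legal
(4,5): no bracket -> illegal
(4,6): flips 1 -> legal
(4,7): no bracket -> illegal
(5,2): flips 1 -> legal
(5,3): no bracket -> illegal
(5,7): flips 2 -> legal
(6,5): no bracket -> illegal
(6,6): flips 1 -> legal
(6,7): no bracket -> illegal
W mobility = 13

Answer: B=7 W=13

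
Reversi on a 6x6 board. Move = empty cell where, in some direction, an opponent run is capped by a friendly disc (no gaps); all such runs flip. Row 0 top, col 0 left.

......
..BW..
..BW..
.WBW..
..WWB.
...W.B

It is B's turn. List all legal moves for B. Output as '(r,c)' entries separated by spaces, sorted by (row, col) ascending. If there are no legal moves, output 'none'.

(0,2): no bracket -> illegal
(0,3): no bracket -> illegal
(0,4): flips 1 -> legal
(1,4): flips 2 -> legal
(2,0): no bracket -> illegal
(2,1): no bracket -> illegal
(2,4): flips 1 -> legal
(3,0): flips 1 -> legal
(3,4): flips 2 -> legal
(4,0): flips 1 -> legal
(4,1): flips 2 -> legal
(5,1): no bracket -> illegal
(5,2): flips 1 -> legal
(5,4): flips 1 -> legal

Answer: (0,4) (1,4) (2,4) (3,0) (3,4) (4,0) (4,1) (5,2) (5,4)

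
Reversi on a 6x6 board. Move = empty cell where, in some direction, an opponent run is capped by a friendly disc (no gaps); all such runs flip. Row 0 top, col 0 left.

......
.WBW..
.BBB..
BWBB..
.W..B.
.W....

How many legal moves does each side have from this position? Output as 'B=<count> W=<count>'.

-- B to move --
(0,0): flips 1 -> legal
(0,1): flips 1 -> legal
(0,2): no bracket -> illegal
(0,3): flips 1 -> legal
(0,4): flips 1 -> legal
(1,0): flips 1 -> legal
(1,4): flips 1 -> legal
(2,0): no bracket -> illegal
(2,4): no bracket -> illegal
(4,0): flips 1 -> legal
(4,2): no bracket -> illegal
(5,0): flips 1 -> legal
(5,2): flips 1 -> legal
B mobility = 9
-- W to move --
(0,1): no bracket -> illegal
(0,2): no bracket -> illegal
(0,3): no bracket -> illegal
(1,0): no bracket -> illegal
(1,4): flips 2 -> legal
(2,0): no bracket -> illegal
(2,4): no bracket -> illegal
(3,4): flips 2 -> legal
(3,5): no bracket -> illegal
(4,0): no bracket -> illegal
(4,2): no bracket -> illegal
(4,3): flips 2 -> legal
(4,5): no bracket -> illegal
(5,3): no bracket -> illegal
(5,4): no bracket -> illegal
(5,5): flips 3 -> legal
W mobility = 4

Answer: B=9 W=4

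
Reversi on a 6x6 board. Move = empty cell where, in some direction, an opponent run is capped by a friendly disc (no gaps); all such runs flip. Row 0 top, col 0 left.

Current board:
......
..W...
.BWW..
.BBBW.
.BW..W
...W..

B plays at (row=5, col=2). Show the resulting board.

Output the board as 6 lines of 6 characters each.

Place B at (5,2); scan 8 dirs for brackets.
Dir NW: first cell 'B' (not opp) -> no flip
Dir N: opp run (4,2) capped by B -> flip
Dir NE: first cell '.' (not opp) -> no flip
Dir W: first cell '.' (not opp) -> no flip
Dir E: opp run (5,3), next='.' -> no flip
Dir SW: edge -> no flip
Dir S: edge -> no flip
Dir SE: edge -> no flip
All flips: (4,2)

Answer: ......
..W...
.BWW..
.BBBW.
.BB..W
..BW..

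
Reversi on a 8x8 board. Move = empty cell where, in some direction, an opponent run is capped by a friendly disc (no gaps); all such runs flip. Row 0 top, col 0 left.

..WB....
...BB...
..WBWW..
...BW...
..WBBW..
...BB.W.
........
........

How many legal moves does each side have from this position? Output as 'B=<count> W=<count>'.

Answer: B=13 W=7

Derivation:
-- B to move --
(0,1): flips 1 -> legal
(1,1): flips 1 -> legal
(1,2): no bracket -> illegal
(1,5): flips 1 -> legal
(1,6): flips 2 -> legal
(2,1): flips 1 -> legal
(2,6): flips 2 -> legal
(3,1): flips 2 -> legal
(3,2): no bracket -> illegal
(3,5): flips 2 -> legal
(3,6): flips 2 -> legal
(4,1): flips 1 -> legal
(4,6): flips 1 -> legal
(4,7): no bracket -> illegal
(5,1): flips 1 -> legal
(5,2): no bracket -> illegal
(5,5): no bracket -> illegal
(5,7): no bracket -> illegal
(6,5): no bracket -> illegal
(6,6): no bracket -> illegal
(6,7): flips 3 -> legal
B mobility = 13
-- W to move --
(0,4): flips 3 -> legal
(0,5): no bracket -> illegal
(1,2): flips 1 -> legal
(1,5): no bracket -> illegal
(3,2): flips 1 -> legal
(3,5): no bracket -> illegal
(5,2): flips 1 -> legal
(5,5): flips 2 -> legal
(6,2): no bracket -> illegal
(6,3): flips 1 -> legal
(6,4): flips 3 -> legal
(6,5): no bracket -> illegal
W mobility = 7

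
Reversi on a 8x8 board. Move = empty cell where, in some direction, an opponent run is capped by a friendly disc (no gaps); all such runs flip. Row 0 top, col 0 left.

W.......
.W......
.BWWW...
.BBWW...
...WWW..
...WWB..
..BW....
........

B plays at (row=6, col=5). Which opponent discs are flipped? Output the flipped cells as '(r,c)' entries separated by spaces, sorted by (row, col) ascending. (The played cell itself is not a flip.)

Dir NW: opp run (5,4) (4,3) capped by B -> flip
Dir N: first cell 'B' (not opp) -> no flip
Dir NE: first cell '.' (not opp) -> no flip
Dir W: first cell '.' (not opp) -> no flip
Dir E: first cell '.' (not opp) -> no flip
Dir SW: first cell '.' (not opp) -> no flip
Dir S: first cell '.' (not opp) -> no flip
Dir SE: first cell '.' (not opp) -> no flip

Answer: (4,3) (5,4)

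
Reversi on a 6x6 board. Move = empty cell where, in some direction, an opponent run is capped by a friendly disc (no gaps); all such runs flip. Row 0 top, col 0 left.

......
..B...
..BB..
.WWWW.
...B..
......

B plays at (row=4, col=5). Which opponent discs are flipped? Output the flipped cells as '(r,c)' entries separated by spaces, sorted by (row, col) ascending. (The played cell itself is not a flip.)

Answer: (3,4)

Derivation:
Dir NW: opp run (3,4) capped by B -> flip
Dir N: first cell '.' (not opp) -> no flip
Dir NE: edge -> no flip
Dir W: first cell '.' (not opp) -> no flip
Dir E: edge -> no flip
Dir SW: first cell '.' (not opp) -> no flip
Dir S: first cell '.' (not opp) -> no flip
Dir SE: edge -> no flip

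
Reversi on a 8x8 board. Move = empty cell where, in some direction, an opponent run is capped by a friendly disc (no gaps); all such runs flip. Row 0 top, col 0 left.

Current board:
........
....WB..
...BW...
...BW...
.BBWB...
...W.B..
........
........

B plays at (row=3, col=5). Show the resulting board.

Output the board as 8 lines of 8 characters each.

Answer: ........
....WB..
...BW...
...BBB..
.BBWB...
...W.B..
........
........

Derivation:
Place B at (3,5); scan 8 dirs for brackets.
Dir NW: opp run (2,4), next='.' -> no flip
Dir N: first cell '.' (not opp) -> no flip
Dir NE: first cell '.' (not opp) -> no flip
Dir W: opp run (3,4) capped by B -> flip
Dir E: first cell '.' (not opp) -> no flip
Dir SW: first cell 'B' (not opp) -> no flip
Dir S: first cell '.' (not opp) -> no flip
Dir SE: first cell '.' (not opp) -> no flip
All flips: (3,4)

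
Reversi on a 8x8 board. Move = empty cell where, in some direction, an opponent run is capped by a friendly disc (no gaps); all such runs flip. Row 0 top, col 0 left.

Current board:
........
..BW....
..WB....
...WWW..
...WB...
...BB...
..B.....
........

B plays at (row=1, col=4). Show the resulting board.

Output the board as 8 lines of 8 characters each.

Answer: ........
..BBB...
..WB....
...WWW..
...WB...
...BB...
..B.....
........

Derivation:
Place B at (1,4); scan 8 dirs for brackets.
Dir NW: first cell '.' (not opp) -> no flip
Dir N: first cell '.' (not opp) -> no flip
Dir NE: first cell '.' (not opp) -> no flip
Dir W: opp run (1,3) capped by B -> flip
Dir E: first cell '.' (not opp) -> no flip
Dir SW: first cell 'B' (not opp) -> no flip
Dir S: first cell '.' (not opp) -> no flip
Dir SE: first cell '.' (not opp) -> no flip
All flips: (1,3)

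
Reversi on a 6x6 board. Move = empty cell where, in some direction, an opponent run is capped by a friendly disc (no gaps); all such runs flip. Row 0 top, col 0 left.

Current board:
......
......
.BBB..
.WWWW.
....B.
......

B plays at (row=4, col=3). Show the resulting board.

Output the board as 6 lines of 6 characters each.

Place B at (4,3); scan 8 dirs for brackets.
Dir NW: opp run (3,2) capped by B -> flip
Dir N: opp run (3,3) capped by B -> flip
Dir NE: opp run (3,4), next='.' -> no flip
Dir W: first cell '.' (not opp) -> no flip
Dir E: first cell 'B' (not opp) -> no flip
Dir SW: first cell '.' (not opp) -> no flip
Dir S: first cell '.' (not opp) -> no flip
Dir SE: first cell '.' (not opp) -> no flip
All flips: (3,2) (3,3)

Answer: ......
......
.BBB..
.WBBW.
...BB.
......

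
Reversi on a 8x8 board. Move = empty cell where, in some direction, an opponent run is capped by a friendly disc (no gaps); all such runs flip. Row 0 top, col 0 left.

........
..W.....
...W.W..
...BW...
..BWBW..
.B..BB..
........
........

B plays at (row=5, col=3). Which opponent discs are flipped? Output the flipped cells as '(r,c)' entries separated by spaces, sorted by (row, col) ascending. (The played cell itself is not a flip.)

Dir NW: first cell 'B' (not opp) -> no flip
Dir N: opp run (4,3) capped by B -> flip
Dir NE: first cell 'B' (not opp) -> no flip
Dir W: first cell '.' (not opp) -> no flip
Dir E: first cell 'B' (not opp) -> no flip
Dir SW: first cell '.' (not opp) -> no flip
Dir S: first cell '.' (not opp) -> no flip
Dir SE: first cell '.' (not opp) -> no flip

Answer: (4,3)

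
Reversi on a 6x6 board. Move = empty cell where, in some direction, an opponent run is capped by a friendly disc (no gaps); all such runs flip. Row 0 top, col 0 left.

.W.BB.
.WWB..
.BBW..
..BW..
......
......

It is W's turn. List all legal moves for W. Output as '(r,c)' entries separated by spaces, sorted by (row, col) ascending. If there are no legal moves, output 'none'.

(0,2): no bracket -> illegal
(0,5): no bracket -> illegal
(1,0): no bracket -> illegal
(1,4): flips 1 -> legal
(1,5): no bracket -> illegal
(2,0): flips 2 -> legal
(2,4): no bracket -> illegal
(3,0): flips 1 -> legal
(3,1): flips 2 -> legal
(4,1): flips 1 -> legal
(4,2): flips 2 -> legal
(4,3): no bracket -> illegal

Answer: (1,4) (2,0) (3,0) (3,1) (4,1) (4,2)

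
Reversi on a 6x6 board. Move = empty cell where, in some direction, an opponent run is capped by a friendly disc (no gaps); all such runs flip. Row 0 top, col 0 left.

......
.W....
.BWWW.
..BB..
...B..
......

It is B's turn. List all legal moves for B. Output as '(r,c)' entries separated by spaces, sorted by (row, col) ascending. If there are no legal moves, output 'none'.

(0,0): flips 2 -> legal
(0,1): flips 1 -> legal
(0,2): no bracket -> illegal
(1,0): no bracket -> illegal
(1,2): flips 1 -> legal
(1,3): flips 1 -> legal
(1,4): flips 1 -> legal
(1,5): flips 1 -> legal
(2,0): no bracket -> illegal
(2,5): flips 3 -> legal
(3,1): no bracket -> illegal
(3,4): no bracket -> illegal
(3,5): no bracket -> illegal

Answer: (0,0) (0,1) (1,2) (1,3) (1,4) (1,5) (2,5)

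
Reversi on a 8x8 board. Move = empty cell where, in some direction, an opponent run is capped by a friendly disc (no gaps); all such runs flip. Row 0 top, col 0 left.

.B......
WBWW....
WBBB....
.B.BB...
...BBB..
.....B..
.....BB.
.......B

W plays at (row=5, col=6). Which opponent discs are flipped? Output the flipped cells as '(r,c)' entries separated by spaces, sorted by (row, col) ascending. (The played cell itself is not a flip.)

Answer: (2,3) (3,4) (4,5)

Derivation:
Dir NW: opp run (4,5) (3,4) (2,3) capped by W -> flip
Dir N: first cell '.' (not opp) -> no flip
Dir NE: first cell '.' (not opp) -> no flip
Dir W: opp run (5,5), next='.' -> no flip
Dir E: first cell '.' (not opp) -> no flip
Dir SW: opp run (6,5), next='.' -> no flip
Dir S: opp run (6,6), next='.' -> no flip
Dir SE: first cell '.' (not opp) -> no flip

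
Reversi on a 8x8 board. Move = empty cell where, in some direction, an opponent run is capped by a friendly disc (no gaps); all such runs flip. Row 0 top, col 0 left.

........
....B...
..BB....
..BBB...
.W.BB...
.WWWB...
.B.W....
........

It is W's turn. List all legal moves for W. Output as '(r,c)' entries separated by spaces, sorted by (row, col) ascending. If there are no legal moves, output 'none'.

Answer: (0,5) (1,3) (2,5) (3,5) (4,5) (5,5) (7,0) (7,1)

Derivation:
(0,3): no bracket -> illegal
(0,4): no bracket -> illegal
(0,5): flips 3 -> legal
(1,1): no bracket -> illegal
(1,2): no bracket -> illegal
(1,3): flips 3 -> legal
(1,5): no bracket -> illegal
(2,1): no bracket -> illegal
(2,4): no bracket -> illegal
(2,5): flips 2 -> legal
(3,1): no bracket -> illegal
(3,5): flips 1 -> legal
(4,2): no bracket -> illegal
(4,5): flips 1 -> legal
(5,0): no bracket -> illegal
(5,5): flips 1 -> legal
(6,0): no bracket -> illegal
(6,2): no bracket -> illegal
(6,4): no bracket -> illegal
(6,5): no bracket -> illegal
(7,0): flips 1 -> legal
(7,1): flips 1 -> legal
(7,2): no bracket -> illegal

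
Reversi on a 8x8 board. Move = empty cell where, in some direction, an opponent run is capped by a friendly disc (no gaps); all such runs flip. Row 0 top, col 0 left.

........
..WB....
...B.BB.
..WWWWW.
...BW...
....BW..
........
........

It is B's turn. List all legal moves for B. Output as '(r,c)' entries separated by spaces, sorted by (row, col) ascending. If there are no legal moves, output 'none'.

Answer: (0,1) (1,1) (2,1) (2,4) (4,1) (4,5) (4,6) (4,7) (5,3) (5,6)

Derivation:
(0,1): flips 1 -> legal
(0,2): no bracket -> illegal
(0,3): no bracket -> illegal
(1,1): flips 1 -> legal
(2,1): flips 1 -> legal
(2,2): no bracket -> illegal
(2,4): flips 2 -> legal
(2,7): no bracket -> illegal
(3,1): no bracket -> illegal
(3,7): no bracket -> illegal
(4,1): flips 1 -> legal
(4,2): no bracket -> illegal
(4,5): flips 3 -> legal
(4,6): flips 1 -> legal
(4,7): flips 1 -> legal
(5,3): flips 2 -> legal
(5,6): flips 1 -> legal
(6,4): no bracket -> illegal
(6,5): no bracket -> illegal
(6,6): no bracket -> illegal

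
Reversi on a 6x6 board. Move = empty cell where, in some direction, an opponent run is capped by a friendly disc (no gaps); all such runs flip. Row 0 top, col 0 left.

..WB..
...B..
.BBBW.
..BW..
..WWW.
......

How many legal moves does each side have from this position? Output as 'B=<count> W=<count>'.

-- B to move --
(0,1): flips 1 -> legal
(1,1): no bracket -> illegal
(1,2): no bracket -> illegal
(1,4): no bracket -> illegal
(1,5): no bracket -> illegal
(2,5): flips 1 -> legal
(3,1): no bracket -> illegal
(3,4): flips 1 -> legal
(3,5): flips 1 -> legal
(4,1): no bracket -> illegal
(4,5): no bracket -> illegal
(5,1): no bracket -> illegal
(5,2): flips 1 -> legal
(5,3): flips 2 -> legal
(5,4): flips 1 -> legal
(5,5): flips 2 -> legal
B mobility = 8
-- W to move --
(0,4): flips 1 -> legal
(1,0): flips 2 -> legal
(1,1): flips 1 -> legal
(1,2): flips 2 -> legal
(1,4): no bracket -> illegal
(2,0): flips 3 -> legal
(3,0): no bracket -> illegal
(3,1): flips 1 -> legal
(3,4): no bracket -> illegal
(4,1): no bracket -> illegal
W mobility = 6

Answer: B=8 W=6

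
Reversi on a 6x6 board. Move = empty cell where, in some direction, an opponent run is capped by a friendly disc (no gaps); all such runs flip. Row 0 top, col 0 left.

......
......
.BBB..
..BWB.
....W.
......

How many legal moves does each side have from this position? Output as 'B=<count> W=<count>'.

-- B to move --
(2,4): no bracket -> illegal
(3,5): no bracket -> illegal
(4,2): no bracket -> illegal
(4,3): flips 1 -> legal
(4,5): no bracket -> illegal
(5,3): no bracket -> illegal
(5,4): flips 1 -> legal
(5,5): flips 2 -> legal
B mobility = 3
-- W to move --
(1,0): no bracket -> illegal
(1,1): flips 1 -> legal
(1,2): no bracket -> illegal
(1,3): flips 1 -> legal
(1,4): no bracket -> illegal
(2,0): no bracket -> illegal
(2,4): flips 1 -> legal
(2,5): no bracket -> illegal
(3,0): no bracket -> illegal
(3,1): flips 1 -> legal
(3,5): flips 1 -> legal
(4,1): no bracket -> illegal
(4,2): no bracket -> illegal
(4,3): no bracket -> illegal
(4,5): no bracket -> illegal
W mobility = 5

Answer: B=3 W=5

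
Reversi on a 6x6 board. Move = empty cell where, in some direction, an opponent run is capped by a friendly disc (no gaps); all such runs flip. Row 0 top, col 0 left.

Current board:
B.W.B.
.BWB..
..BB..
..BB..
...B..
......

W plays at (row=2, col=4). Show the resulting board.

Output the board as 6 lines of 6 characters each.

Place W at (2,4); scan 8 dirs for brackets.
Dir NW: opp run (1,3) capped by W -> flip
Dir N: first cell '.' (not opp) -> no flip
Dir NE: first cell '.' (not opp) -> no flip
Dir W: opp run (2,3) (2,2), next='.' -> no flip
Dir E: first cell '.' (not opp) -> no flip
Dir SW: opp run (3,3), next='.' -> no flip
Dir S: first cell '.' (not opp) -> no flip
Dir SE: first cell '.' (not opp) -> no flip
All flips: (1,3)

Answer: B.W.B.
.BWW..
..BBW.
..BB..
...B..
......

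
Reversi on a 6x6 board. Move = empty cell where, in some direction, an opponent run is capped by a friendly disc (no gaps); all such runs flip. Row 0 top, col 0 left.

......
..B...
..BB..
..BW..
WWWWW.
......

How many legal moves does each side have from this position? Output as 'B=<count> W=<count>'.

Answer: B=6 W=6

Derivation:
-- B to move --
(2,4): no bracket -> illegal
(3,0): no bracket -> illegal
(3,1): no bracket -> illegal
(3,4): flips 1 -> legal
(3,5): no bracket -> illegal
(4,5): no bracket -> illegal
(5,0): flips 1 -> legal
(5,1): no bracket -> illegal
(5,2): flips 1 -> legal
(5,3): flips 2 -> legal
(5,4): flips 1 -> legal
(5,5): flips 2 -> legal
B mobility = 6
-- W to move --
(0,1): no bracket -> illegal
(0,2): flips 3 -> legal
(0,3): no bracket -> illegal
(1,1): flips 1 -> legal
(1,3): flips 1 -> legal
(1,4): flips 2 -> legal
(2,1): flips 1 -> legal
(2,4): no bracket -> illegal
(3,1): flips 1 -> legal
(3,4): no bracket -> illegal
W mobility = 6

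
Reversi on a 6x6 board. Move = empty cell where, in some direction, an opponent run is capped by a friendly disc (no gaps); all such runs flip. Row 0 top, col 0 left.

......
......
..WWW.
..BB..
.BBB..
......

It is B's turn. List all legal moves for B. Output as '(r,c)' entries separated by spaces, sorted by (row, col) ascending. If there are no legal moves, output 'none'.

(1,1): flips 1 -> legal
(1,2): flips 1 -> legal
(1,3): flips 1 -> legal
(1,4): flips 1 -> legal
(1,5): flips 1 -> legal
(2,1): no bracket -> illegal
(2,5): no bracket -> illegal
(3,1): no bracket -> illegal
(3,4): no bracket -> illegal
(3,5): no bracket -> illegal

Answer: (1,1) (1,2) (1,3) (1,4) (1,5)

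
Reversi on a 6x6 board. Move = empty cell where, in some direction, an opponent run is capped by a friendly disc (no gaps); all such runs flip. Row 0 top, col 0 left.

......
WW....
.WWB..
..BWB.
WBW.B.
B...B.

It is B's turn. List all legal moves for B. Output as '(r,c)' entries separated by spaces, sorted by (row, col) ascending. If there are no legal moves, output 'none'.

(0,0): flips 3 -> legal
(0,1): no bracket -> illegal
(0,2): no bracket -> illegal
(1,2): flips 1 -> legal
(1,3): no bracket -> illegal
(2,0): flips 2 -> legal
(2,4): no bracket -> illegal
(3,0): flips 1 -> legal
(3,1): no bracket -> illegal
(4,3): flips 2 -> legal
(5,1): no bracket -> illegal
(5,2): flips 1 -> legal
(5,3): no bracket -> illegal

Answer: (0,0) (1,2) (2,0) (3,0) (4,3) (5,2)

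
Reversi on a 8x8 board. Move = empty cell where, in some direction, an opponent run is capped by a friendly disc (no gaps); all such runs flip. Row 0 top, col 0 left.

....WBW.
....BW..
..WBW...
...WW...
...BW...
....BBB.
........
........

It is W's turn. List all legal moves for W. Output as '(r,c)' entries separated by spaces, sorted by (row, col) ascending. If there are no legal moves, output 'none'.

Answer: (1,2) (1,3) (4,2) (5,2) (5,3) (6,4) (6,6)

Derivation:
(0,3): no bracket -> illegal
(1,2): flips 1 -> legal
(1,3): flips 2 -> legal
(1,6): no bracket -> illegal
(2,5): no bracket -> illegal
(3,2): no bracket -> illegal
(4,2): flips 1 -> legal
(4,5): no bracket -> illegal
(4,6): no bracket -> illegal
(4,7): no bracket -> illegal
(5,2): flips 1 -> legal
(5,3): flips 1 -> legal
(5,7): no bracket -> illegal
(6,3): no bracket -> illegal
(6,4): flips 1 -> legal
(6,5): no bracket -> illegal
(6,6): flips 1 -> legal
(6,7): no bracket -> illegal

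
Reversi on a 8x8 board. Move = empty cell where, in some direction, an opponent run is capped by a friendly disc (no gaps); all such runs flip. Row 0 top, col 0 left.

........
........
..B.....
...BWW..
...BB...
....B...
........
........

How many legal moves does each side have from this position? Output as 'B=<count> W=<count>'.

Answer: B=4 W=4

Derivation:
-- B to move --
(2,3): no bracket -> illegal
(2,4): flips 1 -> legal
(2,5): flips 1 -> legal
(2,6): flips 1 -> legal
(3,6): flips 2 -> legal
(4,5): no bracket -> illegal
(4,6): no bracket -> illegal
B mobility = 4
-- W to move --
(1,1): no bracket -> illegal
(1,2): no bracket -> illegal
(1,3): no bracket -> illegal
(2,1): no bracket -> illegal
(2,3): no bracket -> illegal
(2,4): no bracket -> illegal
(3,1): no bracket -> illegal
(3,2): flips 1 -> legal
(4,2): no bracket -> illegal
(4,5): no bracket -> illegal
(5,2): flips 1 -> legal
(5,3): flips 1 -> legal
(5,5): no bracket -> illegal
(6,3): no bracket -> illegal
(6,4): flips 2 -> legal
(6,5): no bracket -> illegal
W mobility = 4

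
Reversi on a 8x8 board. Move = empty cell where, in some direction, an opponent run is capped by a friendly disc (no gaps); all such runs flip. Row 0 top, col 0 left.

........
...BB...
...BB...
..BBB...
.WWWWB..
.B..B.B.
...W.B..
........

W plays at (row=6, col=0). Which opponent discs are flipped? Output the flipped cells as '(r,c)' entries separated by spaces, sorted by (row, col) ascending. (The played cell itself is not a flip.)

Answer: (5,1)

Derivation:
Dir NW: edge -> no flip
Dir N: first cell '.' (not opp) -> no flip
Dir NE: opp run (5,1) capped by W -> flip
Dir W: edge -> no flip
Dir E: first cell '.' (not opp) -> no flip
Dir SW: edge -> no flip
Dir S: first cell '.' (not opp) -> no flip
Dir SE: first cell '.' (not opp) -> no flip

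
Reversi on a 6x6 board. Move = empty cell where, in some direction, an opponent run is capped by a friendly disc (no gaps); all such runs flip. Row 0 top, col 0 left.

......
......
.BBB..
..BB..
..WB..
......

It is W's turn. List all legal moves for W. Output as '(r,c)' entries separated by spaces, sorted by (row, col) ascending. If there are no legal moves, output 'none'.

(1,0): no bracket -> illegal
(1,1): no bracket -> illegal
(1,2): flips 2 -> legal
(1,3): no bracket -> illegal
(1,4): no bracket -> illegal
(2,0): no bracket -> illegal
(2,4): flips 1 -> legal
(3,0): no bracket -> illegal
(3,1): no bracket -> illegal
(3,4): no bracket -> illegal
(4,1): no bracket -> illegal
(4,4): flips 1 -> legal
(5,2): no bracket -> illegal
(5,3): no bracket -> illegal
(5,4): no bracket -> illegal

Answer: (1,2) (2,4) (4,4)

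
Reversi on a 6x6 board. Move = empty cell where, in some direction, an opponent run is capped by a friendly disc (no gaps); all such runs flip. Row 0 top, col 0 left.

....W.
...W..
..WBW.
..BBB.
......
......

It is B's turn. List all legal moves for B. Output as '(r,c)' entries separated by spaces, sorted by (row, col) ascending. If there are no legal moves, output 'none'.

(0,2): no bracket -> illegal
(0,3): flips 1 -> legal
(0,5): no bracket -> illegal
(1,1): flips 1 -> legal
(1,2): flips 1 -> legal
(1,4): flips 1 -> legal
(1,5): flips 1 -> legal
(2,1): flips 1 -> legal
(2,5): flips 1 -> legal
(3,1): no bracket -> illegal
(3,5): no bracket -> illegal

Answer: (0,3) (1,1) (1,2) (1,4) (1,5) (2,1) (2,5)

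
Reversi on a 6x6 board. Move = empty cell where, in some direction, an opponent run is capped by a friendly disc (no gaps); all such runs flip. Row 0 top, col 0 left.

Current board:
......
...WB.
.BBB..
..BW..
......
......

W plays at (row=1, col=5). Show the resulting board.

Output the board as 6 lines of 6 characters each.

Place W at (1,5); scan 8 dirs for brackets.
Dir NW: first cell '.' (not opp) -> no flip
Dir N: first cell '.' (not opp) -> no flip
Dir NE: edge -> no flip
Dir W: opp run (1,4) capped by W -> flip
Dir E: edge -> no flip
Dir SW: first cell '.' (not opp) -> no flip
Dir S: first cell '.' (not opp) -> no flip
Dir SE: edge -> no flip
All flips: (1,4)

Answer: ......
...WWW
.BBB..
..BW..
......
......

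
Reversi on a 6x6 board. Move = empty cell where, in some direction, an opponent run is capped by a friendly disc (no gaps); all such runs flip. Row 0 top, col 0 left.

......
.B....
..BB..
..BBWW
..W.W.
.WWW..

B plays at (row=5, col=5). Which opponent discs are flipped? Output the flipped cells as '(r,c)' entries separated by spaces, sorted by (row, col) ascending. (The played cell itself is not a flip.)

Dir NW: opp run (4,4) capped by B -> flip
Dir N: first cell '.' (not opp) -> no flip
Dir NE: edge -> no flip
Dir W: first cell '.' (not opp) -> no flip
Dir E: edge -> no flip
Dir SW: edge -> no flip
Dir S: edge -> no flip
Dir SE: edge -> no flip

Answer: (4,4)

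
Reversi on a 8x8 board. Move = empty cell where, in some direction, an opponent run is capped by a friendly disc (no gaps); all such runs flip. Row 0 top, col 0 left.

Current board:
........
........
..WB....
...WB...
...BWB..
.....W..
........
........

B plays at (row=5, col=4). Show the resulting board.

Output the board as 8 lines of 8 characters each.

Place B at (5,4); scan 8 dirs for brackets.
Dir NW: first cell 'B' (not opp) -> no flip
Dir N: opp run (4,4) capped by B -> flip
Dir NE: first cell 'B' (not opp) -> no flip
Dir W: first cell '.' (not opp) -> no flip
Dir E: opp run (5,5), next='.' -> no flip
Dir SW: first cell '.' (not opp) -> no flip
Dir S: first cell '.' (not opp) -> no flip
Dir SE: first cell '.' (not opp) -> no flip
All flips: (4,4)

Answer: ........
........
..WB....
...WB...
...BBB..
....BW..
........
........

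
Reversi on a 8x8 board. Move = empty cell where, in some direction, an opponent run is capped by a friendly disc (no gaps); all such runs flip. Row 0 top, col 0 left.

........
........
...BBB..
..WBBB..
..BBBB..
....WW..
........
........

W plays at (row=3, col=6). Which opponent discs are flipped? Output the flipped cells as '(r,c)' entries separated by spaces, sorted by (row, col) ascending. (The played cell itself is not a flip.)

Answer: (3,3) (3,4) (3,5) (4,5)

Derivation:
Dir NW: opp run (2,5), next='.' -> no flip
Dir N: first cell '.' (not opp) -> no flip
Dir NE: first cell '.' (not opp) -> no flip
Dir W: opp run (3,5) (3,4) (3,3) capped by W -> flip
Dir E: first cell '.' (not opp) -> no flip
Dir SW: opp run (4,5) capped by W -> flip
Dir S: first cell '.' (not opp) -> no flip
Dir SE: first cell '.' (not opp) -> no flip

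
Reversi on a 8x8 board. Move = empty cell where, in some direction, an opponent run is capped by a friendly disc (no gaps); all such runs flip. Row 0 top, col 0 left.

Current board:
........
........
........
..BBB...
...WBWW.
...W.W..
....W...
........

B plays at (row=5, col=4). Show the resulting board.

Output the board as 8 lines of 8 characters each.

Answer: ........
........
........
..BBB...
...BBWW.
...WBW..
....W...
........

Derivation:
Place B at (5,4); scan 8 dirs for brackets.
Dir NW: opp run (4,3) capped by B -> flip
Dir N: first cell 'B' (not opp) -> no flip
Dir NE: opp run (4,5), next='.' -> no flip
Dir W: opp run (5,3), next='.' -> no flip
Dir E: opp run (5,5), next='.' -> no flip
Dir SW: first cell '.' (not opp) -> no flip
Dir S: opp run (6,4), next='.' -> no flip
Dir SE: first cell '.' (not opp) -> no flip
All flips: (4,3)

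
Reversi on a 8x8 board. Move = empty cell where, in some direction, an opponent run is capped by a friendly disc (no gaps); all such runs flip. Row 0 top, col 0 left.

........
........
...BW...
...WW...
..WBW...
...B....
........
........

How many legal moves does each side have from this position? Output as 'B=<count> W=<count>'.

Answer: B=5 W=7

Derivation:
-- B to move --
(1,3): no bracket -> illegal
(1,4): no bracket -> illegal
(1,5): no bracket -> illegal
(2,2): no bracket -> illegal
(2,5): flips 2 -> legal
(3,1): flips 1 -> legal
(3,2): no bracket -> illegal
(3,5): flips 1 -> legal
(4,1): flips 1 -> legal
(4,5): flips 2 -> legal
(5,1): no bracket -> illegal
(5,2): no bracket -> illegal
(5,4): no bracket -> illegal
(5,5): no bracket -> illegal
B mobility = 5
-- W to move --
(1,2): flips 1 -> legal
(1,3): flips 1 -> legal
(1,4): no bracket -> illegal
(2,2): flips 1 -> legal
(3,2): no bracket -> illegal
(5,2): flips 1 -> legal
(5,4): no bracket -> illegal
(6,2): flips 1 -> legal
(6,3): flips 2 -> legal
(6,4): flips 1 -> legal
W mobility = 7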